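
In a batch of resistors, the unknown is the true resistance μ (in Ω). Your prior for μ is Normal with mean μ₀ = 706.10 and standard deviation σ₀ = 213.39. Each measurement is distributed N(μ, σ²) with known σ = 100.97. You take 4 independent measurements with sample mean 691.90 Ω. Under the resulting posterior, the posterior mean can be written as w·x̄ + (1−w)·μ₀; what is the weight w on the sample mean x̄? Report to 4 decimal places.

0.9470

For Normal data with known variance σ², a Normal(μ₀, σ₀²) prior on μ is conjugate. Posterior precision = 1/σ₀² + n/σ²; posterior mean is the precision-weighted average of μ₀ and x̄.
σ₀² = 213.39² = 45535.2921, σ² = 100.97² = 10194.9409. Prior precision 1/σ₀² = 1/45535.2921; data precision n/σ² = 4/10194.9409.
w = (n/σ²)/(1/σ₀² + n/σ²) = n·σ₀²/(σ² + n·σ₀²) = 4·45535.2921/(10194.9409 + 4·45535.2921) = 182141.1684/192336.1093 = 0.9470.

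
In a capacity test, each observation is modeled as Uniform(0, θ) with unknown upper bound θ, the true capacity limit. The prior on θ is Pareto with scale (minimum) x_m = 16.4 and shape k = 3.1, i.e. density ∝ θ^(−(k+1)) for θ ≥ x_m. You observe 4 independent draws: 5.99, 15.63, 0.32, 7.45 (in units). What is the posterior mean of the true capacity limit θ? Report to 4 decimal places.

A Pareto(scale x_m, shape k) prior on the upper bound θ of Uniform(0, θ) is conjugate: posterior is Pareto(max(x_m, max xᵢ), k + n).
Sample maximum = 15.63; prior scale x_m = 16.4 → posterior scale = max = 16.40.
Posterior shape = 3.1 + 4 = 7.1.
E[θ|data] = k·x_m/(k−1) = 7.1·16.40/6.1 = 19.0885.

19.0885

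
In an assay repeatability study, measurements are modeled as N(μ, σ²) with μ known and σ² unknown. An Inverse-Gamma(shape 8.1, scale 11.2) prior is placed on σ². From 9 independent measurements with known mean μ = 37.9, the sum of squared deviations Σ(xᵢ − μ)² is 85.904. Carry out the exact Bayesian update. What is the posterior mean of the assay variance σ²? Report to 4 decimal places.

With known mean μ and an Inverse-Gamma(α, β) prior on σ², the Normal likelihood is conjugate: posterior is Inv-Gamma(α + n/2, β + Σ(xᵢ−μ)²/2).
Posterior: Inv-Gamma(8.1 + 9/2, 11.2 + 85.904/2) = Inv-Gamma(12.60, 54.1520).
E[σ²|data] = β/(α−1) = 54.1520/11.60 = 4.6683.

4.6683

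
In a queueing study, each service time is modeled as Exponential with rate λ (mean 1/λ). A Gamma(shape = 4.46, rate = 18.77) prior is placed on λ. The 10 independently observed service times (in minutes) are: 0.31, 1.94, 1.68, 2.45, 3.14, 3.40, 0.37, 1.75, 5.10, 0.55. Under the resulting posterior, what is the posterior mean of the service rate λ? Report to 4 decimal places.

0.3664

With a Gamma(shape α, rate β) prior on the exponential rate λ, the posterior after n observations with total T = Σxᵢ is Gamma(α+n, β+T).
Sum of observations T = 20.69 minutes; n = 10.
Posterior: Gamma(4.46+10, 18.77+20.69) = Gamma(14.46, 39.46).
Posterior mean of λ = α/β = 14.46/39.46 = 0.3664.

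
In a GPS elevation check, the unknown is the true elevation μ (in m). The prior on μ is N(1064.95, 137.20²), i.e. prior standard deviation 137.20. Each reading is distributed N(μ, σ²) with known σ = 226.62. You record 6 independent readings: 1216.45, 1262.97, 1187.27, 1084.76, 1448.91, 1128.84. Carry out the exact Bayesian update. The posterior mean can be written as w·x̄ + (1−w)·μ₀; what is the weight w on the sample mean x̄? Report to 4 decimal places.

0.6874

For Normal data with known variance σ², a Normal(μ₀, σ₀²) prior on μ is conjugate. Posterior precision = 1/σ₀² + n/σ²; posterior mean is the precision-weighted average of μ₀ and x̄.
σ₀² = 137.20² = 18823.84, σ² = 226.62² = 51356.6244. Prior precision 1/σ₀² = 1/18823.84; data precision n/σ² = 6/51356.6244.
w = (n/σ²)/(1/σ₀² + n/σ²) = n·σ₀²/(σ² + n·σ₀²) = 6·18823.84/(51356.6244 + 6·18823.84) = 112943.04/164299.6644 = 0.6874.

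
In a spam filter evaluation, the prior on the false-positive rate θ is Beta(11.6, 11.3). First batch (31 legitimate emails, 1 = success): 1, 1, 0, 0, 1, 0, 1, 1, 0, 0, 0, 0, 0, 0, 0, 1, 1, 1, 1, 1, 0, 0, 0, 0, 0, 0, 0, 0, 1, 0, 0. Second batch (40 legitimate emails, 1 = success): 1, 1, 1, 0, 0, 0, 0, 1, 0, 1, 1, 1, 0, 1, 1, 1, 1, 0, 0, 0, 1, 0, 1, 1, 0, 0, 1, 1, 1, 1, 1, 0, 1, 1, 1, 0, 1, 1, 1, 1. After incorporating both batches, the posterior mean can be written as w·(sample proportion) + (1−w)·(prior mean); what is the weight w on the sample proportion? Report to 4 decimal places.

0.7561

The Beta prior is conjugate to a Binomial/Bernoulli likelihood; the update adds successes to α and failures to β.
Total number of legitimate emails: n = 31 + 40 = 71.
Posterior mean = (α₀+k)/(α₀+β₀+n) = [n/(α₀+β₀+n)]·(k/n) + [(α₀+β₀)/(α₀+β₀+n)]·α₀/(α₀+β₀), so only n and the prior enter the weight.
The weight on the data is w = n/(α₀+β₀+n) = 71/(11.6+11.3+71) = 71/93.9 = 0.7561.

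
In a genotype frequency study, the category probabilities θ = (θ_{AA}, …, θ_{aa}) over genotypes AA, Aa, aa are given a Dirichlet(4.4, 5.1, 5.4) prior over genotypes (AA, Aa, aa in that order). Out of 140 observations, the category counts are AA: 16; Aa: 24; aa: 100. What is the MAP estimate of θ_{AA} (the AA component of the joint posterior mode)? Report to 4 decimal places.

0.1277

The Dirichlet prior is conjugate to the Multinomial likelihood: each posterior αⱼ = prior αⱼ + observed count nⱼ.
Posterior concentration: (20.4, 29.1, 105.4), total = 154.9.
Joint mode component: (α_{AA}−1)/(Σα−K) = 19.4/151.9 = 0.1277.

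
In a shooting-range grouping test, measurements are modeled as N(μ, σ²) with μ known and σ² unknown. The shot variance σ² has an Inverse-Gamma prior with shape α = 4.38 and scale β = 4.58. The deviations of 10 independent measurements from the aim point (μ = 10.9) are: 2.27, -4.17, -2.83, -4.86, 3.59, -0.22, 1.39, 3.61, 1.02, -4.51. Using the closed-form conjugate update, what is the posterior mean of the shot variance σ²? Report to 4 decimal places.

With known mean μ and an Inverse-Gamma(α, β) prior on σ², the Normal likelihood is conjugate: posterior is Inv-Gamma(α + n/2, β + Σ(xᵢ−μ)²/2).
Σ(xᵢ−μ)² = (2.27)² + (-4.17)² + (-2.83)² + (-4.86)² + (3.59)² + (-0.22)² + (1.39)² + (3.61)² + (1.02)² + (-4.51)² = 103.4515.
Posterior: Inv-Gamma(4.38 + 10/2, 4.58 + 103.4515/2) = Inv-Gamma(9.38, 56.30575).
E[σ²|data] = β/(α−1) = 56.30575/8.38 = 6.7191.

6.7191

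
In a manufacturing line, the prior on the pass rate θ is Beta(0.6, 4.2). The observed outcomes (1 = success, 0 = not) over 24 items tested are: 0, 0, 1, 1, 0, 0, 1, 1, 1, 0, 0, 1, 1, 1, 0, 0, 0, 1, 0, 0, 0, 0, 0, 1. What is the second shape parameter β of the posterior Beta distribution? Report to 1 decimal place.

18.2

The Beta prior is conjugate to a Binomial/Bernoulli likelihood; the update adds successes to α and failures to β.
Posterior: Beta(α+k, β+n−k) = Beta(0.6+10, 4.2+14) = Beta(10.6, 18.2).
Posterior β = 18.2.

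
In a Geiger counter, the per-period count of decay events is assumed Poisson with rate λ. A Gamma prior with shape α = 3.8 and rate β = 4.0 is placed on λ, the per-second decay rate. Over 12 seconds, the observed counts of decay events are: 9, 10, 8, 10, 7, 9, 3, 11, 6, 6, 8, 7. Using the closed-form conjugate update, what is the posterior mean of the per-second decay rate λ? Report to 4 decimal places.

6.1125

With a Gamma(shape α, rate β) prior, the Poisson likelihood is conjugate: the posterior is Gamma(α + ΣXᵢ, β + n).
Sum of counts S = 94 over n = 12 seconds.
Posterior: Gamma(α+S, β+n) = Gamma(3.8+94, 4.0+12) = Gamma(97.8, 16.0).
Posterior mean = α/β = 97.8/16.0 = 6.1125.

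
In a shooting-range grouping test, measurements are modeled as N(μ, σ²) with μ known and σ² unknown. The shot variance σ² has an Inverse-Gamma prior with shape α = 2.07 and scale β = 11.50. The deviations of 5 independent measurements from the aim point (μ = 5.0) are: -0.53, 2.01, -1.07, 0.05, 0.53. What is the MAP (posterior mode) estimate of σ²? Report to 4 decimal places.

2.5807

With known mean μ and an Inverse-Gamma(α, β) prior on σ², the Normal likelihood is conjugate: posterior is Inv-Gamma(α + n/2, β + Σ(xᵢ−μ)²/2).
Σ(xᵢ−μ)² = (-0.53)² + (2.01)² + (-1.07)² + (0.05)² + (0.53)² = 5.7493.
Posterior: Inv-Gamma(2.07 + 5/2, 11.50 + 5.7493/2) = Inv-Gamma(4.57, 14.37465).
Mode = β/(α+1) = 14.37465/5.57 = 2.5807.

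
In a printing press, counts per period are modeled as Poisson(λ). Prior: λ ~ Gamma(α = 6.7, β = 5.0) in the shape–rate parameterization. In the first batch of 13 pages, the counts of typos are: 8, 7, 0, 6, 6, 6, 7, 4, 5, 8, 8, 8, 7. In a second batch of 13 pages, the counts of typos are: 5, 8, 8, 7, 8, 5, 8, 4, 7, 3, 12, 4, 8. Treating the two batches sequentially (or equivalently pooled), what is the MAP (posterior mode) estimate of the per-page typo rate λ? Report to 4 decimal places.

5.5710

With a Gamma(shape α, rate β) prior, the Poisson likelihood is conjugate: the posterior is Gamma(α + ΣXᵢ, β + n).
Batch 1: sum of counts S = 80 over n = 13 pages.
After batch 1: Gamma(α+S, β+n) = Gamma(6.7+80, 5.0+13) = Gamma(86.7, 18.0).
Batch 2: sum of counts S = 87 over n = 13 pages.
After batch 2: Gamma(α+S, β+n) = Gamma(86.7+87, 18.0+13) = Gamma(173.7, 31.0).
Mode of Gamma(α,β) for α≥1 is (α−1)/β = 172.7/31.0 = 5.5710.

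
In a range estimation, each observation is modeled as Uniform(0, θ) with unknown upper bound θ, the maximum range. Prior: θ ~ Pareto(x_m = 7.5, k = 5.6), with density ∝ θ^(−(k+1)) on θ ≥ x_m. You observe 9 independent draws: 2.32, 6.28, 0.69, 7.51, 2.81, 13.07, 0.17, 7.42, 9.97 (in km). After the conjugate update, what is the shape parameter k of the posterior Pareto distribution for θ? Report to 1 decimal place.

14.6

A Pareto(scale x_m, shape k) prior on the upper bound θ of Uniform(0, θ) is conjugate: posterior is Pareto(max(x_m, max xᵢ), k + n).
Sample maximum = 13.07; prior scale x_m = 7.5 → posterior scale = max = 13.07.
Posterior shape = 5.6 + 9 = 14.6.
Posterior shape k = 14.6.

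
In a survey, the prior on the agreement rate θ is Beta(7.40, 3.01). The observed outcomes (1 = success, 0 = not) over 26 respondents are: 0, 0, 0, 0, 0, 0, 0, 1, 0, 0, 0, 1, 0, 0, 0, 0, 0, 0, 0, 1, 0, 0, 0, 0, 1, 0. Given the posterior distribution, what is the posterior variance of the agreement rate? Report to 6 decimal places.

The Beta prior is conjugate to a Binomial/Bernoulli likelihood; the update adds successes to α and failures to β.
Posterior: Beta(α+k, β+n−k) = Beta(7.40+4, 3.01+22) = Beta(11.40, 25.01).
Var = αβ/((α+β)²(α+β+1)) = 11.40·25.01/(36.41²·37.41) = 0.005749.

0.005749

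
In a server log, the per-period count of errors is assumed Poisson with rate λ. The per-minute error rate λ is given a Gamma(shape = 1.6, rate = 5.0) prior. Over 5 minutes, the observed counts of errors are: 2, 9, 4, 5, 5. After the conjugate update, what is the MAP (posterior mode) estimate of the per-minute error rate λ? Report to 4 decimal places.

2.5600

With a Gamma(shape α, rate β) prior, the Poisson likelihood is conjugate: the posterior is Gamma(α + ΣXᵢ, β + n).
Sum of counts S = 25 over n = 5 minutes.
Posterior: Gamma(α+S, β+n) = Gamma(1.6+25, 5.0+5) = Gamma(26.6, 10.0).
Mode of Gamma(α,β) for α≥1 is (α−1)/β = 25.6/10.0 = 2.5600.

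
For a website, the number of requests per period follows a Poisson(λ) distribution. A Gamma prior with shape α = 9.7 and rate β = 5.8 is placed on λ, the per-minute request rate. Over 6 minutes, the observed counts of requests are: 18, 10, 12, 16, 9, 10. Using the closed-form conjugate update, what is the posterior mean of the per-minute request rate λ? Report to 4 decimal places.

7.1780

With a Gamma(shape α, rate β) prior, the Poisson likelihood is conjugate: the posterior is Gamma(α + ΣXᵢ, β + n).
Sum of counts S = 75 over n = 6 minutes.
Posterior: Gamma(α+S, β+n) = Gamma(9.7+75, 5.8+6) = Gamma(84.7, 11.8).
Posterior mean = α/β = 84.7/11.8 = 7.1780.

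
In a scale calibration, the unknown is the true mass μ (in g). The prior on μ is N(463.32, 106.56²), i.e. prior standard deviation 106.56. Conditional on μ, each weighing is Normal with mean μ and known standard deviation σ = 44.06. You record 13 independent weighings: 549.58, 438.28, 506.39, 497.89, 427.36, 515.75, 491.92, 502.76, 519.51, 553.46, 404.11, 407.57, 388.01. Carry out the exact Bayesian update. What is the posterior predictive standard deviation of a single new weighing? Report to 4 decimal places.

For Normal data with known variance σ², a Normal(μ₀, σ₀²) prior on μ is conjugate. Posterior precision = 1/σ₀² + n/σ²; posterior mean is the precision-weighted average of μ₀ and x̄.
σ₀² = 106.56² = 11355.0336, σ² = 44.06² = 1941.2836; σ² + n·σ₀² = 1941.2836 + 13·11355.0336 = 149556.7204.
Posterior precision = 1/σ₀² + n/σ² = 1/11355.0336 + 13/1941.2836 = (σ² + n·σ₀²)/(σ₀²σ²) = 149556.7204/(11355.0336·1941.2836); posterior variance σₙ² = σ₀²σ²/(σ² + n·σ₀²) = 11355.0336·1941.2836/149556.7204 = 147.391173.
Predictive variance for one new observation = σₙ² + σ² = 11355.0336·1941.2836/149556.7204 + 1941.2836 = σ²·(σ₀² + 149556.7204)/149556.7204 = 1941.2836·160911.754/149556.7204 = 2088.674773; SD = √(1941.2836·160911.754/149556.7204) = 45.7020.

45.7020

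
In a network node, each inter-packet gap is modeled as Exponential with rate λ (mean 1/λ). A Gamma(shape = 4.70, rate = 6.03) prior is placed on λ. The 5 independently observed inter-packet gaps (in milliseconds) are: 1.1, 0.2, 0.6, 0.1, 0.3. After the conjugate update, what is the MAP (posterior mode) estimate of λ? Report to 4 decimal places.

With a Gamma(shape α, rate β) prior on the exponential rate λ, the posterior after n observations with total T = Σxᵢ is Gamma(α+n, β+T).
Sum of observations T = 2.3 milliseconds; n = 5.
Posterior: Gamma(4.70+5, 6.03+2.3) = Gamma(9.70, 8.33).
Mode = (α−1)/β = 1.0444.

1.0444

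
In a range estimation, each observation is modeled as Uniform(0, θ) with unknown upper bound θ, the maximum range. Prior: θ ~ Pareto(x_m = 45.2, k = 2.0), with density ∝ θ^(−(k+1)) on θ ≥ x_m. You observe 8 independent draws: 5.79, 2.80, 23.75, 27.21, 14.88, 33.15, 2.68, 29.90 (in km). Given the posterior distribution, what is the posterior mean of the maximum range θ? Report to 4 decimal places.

50.2222

A Pareto(scale x_m, shape k) prior on the upper bound θ of Uniform(0, θ) is conjugate: posterior is Pareto(max(x_m, max xᵢ), k + n).
Sample maximum = 33.15; prior scale x_m = 45.2 → posterior scale = max = 45.20.
Posterior shape = 2.0 + 8 = 10.0.
E[θ|data] = k·x_m/(k−1) = 10.0·45.20/9.0 = 50.2222.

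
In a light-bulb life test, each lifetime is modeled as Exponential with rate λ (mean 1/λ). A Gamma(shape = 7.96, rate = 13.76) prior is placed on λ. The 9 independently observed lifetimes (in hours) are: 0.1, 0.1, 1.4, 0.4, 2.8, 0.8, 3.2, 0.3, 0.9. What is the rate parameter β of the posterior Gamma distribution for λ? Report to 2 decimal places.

23.76

With a Gamma(shape α, rate β) prior on the exponential rate λ, the posterior after n observations with total T = Σxᵢ is Gamma(α+n, β+T).
Sum of observations T = 10.0 hours; n = 9.
Posterior: Gamma(7.96+9, 13.76+10.0) = Gamma(16.96, 23.76).
Posterior β = 23.76.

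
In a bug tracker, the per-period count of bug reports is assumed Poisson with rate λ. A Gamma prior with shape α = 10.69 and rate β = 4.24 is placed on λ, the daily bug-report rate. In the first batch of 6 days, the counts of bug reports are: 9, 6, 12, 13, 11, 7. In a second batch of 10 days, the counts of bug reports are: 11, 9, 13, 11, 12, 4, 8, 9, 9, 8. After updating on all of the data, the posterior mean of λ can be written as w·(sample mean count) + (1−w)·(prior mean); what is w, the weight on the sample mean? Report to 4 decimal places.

With a Gamma(shape α, rate β) prior, the Poisson likelihood is conjugate: the posterior is Gamma(α + ΣXᵢ, β + n).
Total number of days: n = 6 + 10 = 16.
Posterior mean = (α₀+S)/(β₀+n) = [n/(β₀+n)]·(S/n) + [β₀/(β₀+n)]·(α₀/β₀), so only n and β₀ enter the weight.
Weight on data w = n/(β₀+n) = 16/(4.24+16) = 16/20.24 = 0.7905.

0.7905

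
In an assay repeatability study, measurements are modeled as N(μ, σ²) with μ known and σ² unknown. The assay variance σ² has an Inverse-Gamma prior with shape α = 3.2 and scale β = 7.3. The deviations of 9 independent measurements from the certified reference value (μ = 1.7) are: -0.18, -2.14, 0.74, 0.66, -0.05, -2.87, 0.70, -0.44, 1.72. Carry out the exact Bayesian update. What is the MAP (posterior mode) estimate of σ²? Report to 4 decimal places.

With known mean μ and an Inverse-Gamma(α, β) prior on σ², the Normal likelihood is conjugate: posterior is Inv-Gamma(α + n/2, β + Σ(xᵢ−μ)²/2).
Σ(xᵢ−μ)² = (-0.18)² + (-2.14)² + (0.74)² + (0.66)² + (-0.05)² + (-2.87)² + (0.70)² + (-0.44)² + (1.72)² = 17.4766.
Posterior: Inv-Gamma(3.2 + 9/2, 7.3 + 17.4766/2) = Inv-Gamma(7.70, 16.03830).
Mode = β/(α+1) = 16.03830/8.70 = 1.8435.

1.8435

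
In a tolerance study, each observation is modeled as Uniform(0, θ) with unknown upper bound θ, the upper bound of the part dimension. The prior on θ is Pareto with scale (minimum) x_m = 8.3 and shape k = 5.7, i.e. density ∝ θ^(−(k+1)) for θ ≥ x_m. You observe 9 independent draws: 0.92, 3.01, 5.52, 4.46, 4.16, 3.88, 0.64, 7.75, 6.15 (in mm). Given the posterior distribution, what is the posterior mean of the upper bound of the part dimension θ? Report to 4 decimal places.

A Pareto(scale x_m, shape k) prior on the upper bound θ of Uniform(0, θ) is conjugate: posterior is Pareto(max(x_m, max xᵢ), k + n).
Sample maximum = 7.75; prior scale x_m = 8.3 → posterior scale = max = 8.30.
Posterior shape = 5.7 + 9 = 14.7.
E[θ|data] = k·x_m/(k−1) = 14.7·8.30/13.7 = 8.9058.

8.9058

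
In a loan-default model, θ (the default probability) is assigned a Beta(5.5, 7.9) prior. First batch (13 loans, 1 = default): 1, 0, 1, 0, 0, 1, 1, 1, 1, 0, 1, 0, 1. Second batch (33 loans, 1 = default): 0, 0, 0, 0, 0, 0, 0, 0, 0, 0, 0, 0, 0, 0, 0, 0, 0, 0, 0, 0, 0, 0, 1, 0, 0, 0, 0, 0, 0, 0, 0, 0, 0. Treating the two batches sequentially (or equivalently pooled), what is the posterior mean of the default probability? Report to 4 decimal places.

The Beta prior is conjugate to a Binomial/Bernoulli likelihood; the update adds successes to α and failures to β.
After batch 1: Beta(5.5+8, 7.9+5) = Beta(13.5, 12.9).
After batch 2: Beta(13.5+1, 12.9+32) = Beta(14.5, 44.9).
Posterior mean = α/(α+β) = 14.5/59.4 = 0.2441.

0.2441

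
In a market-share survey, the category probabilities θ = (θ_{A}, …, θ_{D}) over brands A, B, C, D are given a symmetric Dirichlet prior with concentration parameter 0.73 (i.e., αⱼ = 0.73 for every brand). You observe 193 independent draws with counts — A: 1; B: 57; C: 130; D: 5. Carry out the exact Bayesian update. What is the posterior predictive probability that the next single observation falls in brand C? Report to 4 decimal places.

The Dirichlet prior is conjugate to the Multinomial likelihood: each posterior αⱼ = prior αⱼ + observed count nⱼ.
Posterior concentration: (1.73, 57.73, 130.73, 5.73), total = 195.92.
P(next = C | data) = α_{C}/Σα = 0.6673.

0.6673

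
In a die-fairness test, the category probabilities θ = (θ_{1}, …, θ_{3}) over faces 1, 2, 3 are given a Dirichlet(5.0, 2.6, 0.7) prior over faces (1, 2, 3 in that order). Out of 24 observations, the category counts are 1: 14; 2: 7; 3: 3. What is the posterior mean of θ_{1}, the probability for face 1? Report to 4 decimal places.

0.5882

The Dirichlet prior is conjugate to the Multinomial likelihood: each posterior αⱼ = prior αⱼ + observed count nⱼ.
Posterior concentration: (19.0, 9.6, 3.7), total = 32.3.
E[θ_{1}|data] = α_{1}/Σα = 19.0/32.3 = 0.5882.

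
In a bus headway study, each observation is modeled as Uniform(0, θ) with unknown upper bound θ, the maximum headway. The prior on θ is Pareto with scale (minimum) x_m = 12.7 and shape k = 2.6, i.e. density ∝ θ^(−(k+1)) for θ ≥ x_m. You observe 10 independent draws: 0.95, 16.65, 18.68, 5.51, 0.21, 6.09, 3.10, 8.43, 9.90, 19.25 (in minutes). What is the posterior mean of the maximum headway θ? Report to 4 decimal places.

20.9095

A Pareto(scale x_m, shape k) prior on the upper bound θ of Uniform(0, θ) is conjugate: posterior is Pareto(max(x_m, max xᵢ), k + n).
Sample maximum = 19.25; prior scale x_m = 12.7 → posterior scale = max = 19.25.
Posterior shape = 2.6 + 10 = 12.6.
E[θ|data] = k·x_m/(k−1) = 12.6·19.25/11.6 = 20.9095.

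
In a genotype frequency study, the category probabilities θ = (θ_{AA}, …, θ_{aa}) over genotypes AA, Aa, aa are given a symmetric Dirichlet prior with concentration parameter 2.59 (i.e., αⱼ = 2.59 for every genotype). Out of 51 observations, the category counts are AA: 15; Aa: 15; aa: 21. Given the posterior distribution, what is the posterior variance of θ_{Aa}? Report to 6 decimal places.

0.003509

The Dirichlet prior is conjugate to the Multinomial likelihood: each posterior αⱼ = prior αⱼ + observed count nⱼ.
Posterior concentration: (17.59, 17.59, 23.59), total = 58.77.
Var[θ_j] = α_j(Σα−α_j)/((Σα)²(Σα+1)) = 17.59·41.18/(58.77²·59.77) = 0.003509.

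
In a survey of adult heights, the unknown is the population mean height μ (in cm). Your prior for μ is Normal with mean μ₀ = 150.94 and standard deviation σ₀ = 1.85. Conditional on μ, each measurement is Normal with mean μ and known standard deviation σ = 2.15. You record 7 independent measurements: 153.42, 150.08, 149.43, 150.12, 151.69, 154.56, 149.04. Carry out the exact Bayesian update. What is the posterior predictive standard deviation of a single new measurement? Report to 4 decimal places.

2.2751

For Normal data with known variance σ², a Normal(μ₀, σ₀²) prior on μ is conjugate. Posterior precision = 1/σ₀² + n/σ²; posterior mean is the precision-weighted average of μ₀ and x̄.
σ₀² = 1.85² = 3.4225, σ² = 2.15² = 4.6225; σ² + n·σ₀² = 4.6225 + 7·3.4225 = 28.58.
Posterior precision = 1/σ₀² + n/σ² = 1/3.4225 + 7/4.6225 = (σ² + n·σ₀²)/(σ₀²σ²) = 28.58/(3.4225·4.6225); posterior variance σₙ² = σ₀²σ²/(σ² + n·σ₀²) = 3.4225·4.6225/28.58 = 0.553552.
Predictive variance for one new observation = σₙ² + σ² = 3.4225·4.6225/28.58 + 4.6225 = σ²·(σ₀² + 28.58)/28.58 = 4.6225·32.0025/28.58 = 5.176052; SD = √(4.6225·32.0025/28.58) = 2.2751.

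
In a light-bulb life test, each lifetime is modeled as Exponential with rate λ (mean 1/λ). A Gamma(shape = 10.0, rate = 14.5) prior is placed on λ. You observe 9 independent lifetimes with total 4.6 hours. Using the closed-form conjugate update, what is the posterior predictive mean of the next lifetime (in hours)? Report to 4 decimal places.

1.0611

With a Gamma(shape α, rate β) prior on the exponential rate λ, the posterior after n observations with total T = Σxᵢ is Gamma(α+n, β+T).
Posterior: Gamma(10.0+9, 14.5+4.6) = Gamma(19.0, 19.1).
The predictive distribution for the next observation is Lomax; its mean is β/(α−1) = 19.1/18.0 = 1.0611.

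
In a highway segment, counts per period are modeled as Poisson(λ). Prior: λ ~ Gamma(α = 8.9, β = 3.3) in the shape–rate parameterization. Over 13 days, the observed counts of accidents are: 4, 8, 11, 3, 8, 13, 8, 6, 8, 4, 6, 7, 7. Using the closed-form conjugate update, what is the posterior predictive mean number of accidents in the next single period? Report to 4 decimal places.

With a Gamma(shape α, rate β) prior, the Poisson likelihood is conjugate: the posterior is Gamma(α + ΣXᵢ, β + n).
Sum of counts S = 93 over n = 13 days.
Posterior: Gamma(α+S, β+n) = Gamma(8.9+93, 3.3+13) = Gamma(101.9, 16.3).
The predictive distribution for one future period is NegBinom with mean α/β = 6.2515.

6.2515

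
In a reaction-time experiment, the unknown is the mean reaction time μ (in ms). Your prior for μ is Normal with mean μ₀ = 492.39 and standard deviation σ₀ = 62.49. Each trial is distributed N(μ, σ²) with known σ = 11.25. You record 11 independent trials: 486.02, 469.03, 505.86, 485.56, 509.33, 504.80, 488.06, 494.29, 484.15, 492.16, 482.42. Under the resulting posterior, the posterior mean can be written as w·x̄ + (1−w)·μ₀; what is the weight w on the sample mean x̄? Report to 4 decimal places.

For Normal data with known variance σ², a Normal(μ₀, σ₀²) prior on μ is conjugate. Posterior precision = 1/σ₀² + n/σ²; posterior mean is the precision-weighted average of μ₀ and x̄.
σ₀² = 62.49² = 3905.0001, σ² = 11.25² = 126.5625. Prior precision 1/σ₀² = 1/3905.0001; data precision n/σ² = 11/126.5625.
w = (n/σ²)/(1/σ₀² + n/σ²) = n·σ₀²/(σ² + n·σ₀²) = 11·3905.0001/(126.5625 + 11·3905.0001) = 42955.0011/43081.5636 = 0.9971.

0.9971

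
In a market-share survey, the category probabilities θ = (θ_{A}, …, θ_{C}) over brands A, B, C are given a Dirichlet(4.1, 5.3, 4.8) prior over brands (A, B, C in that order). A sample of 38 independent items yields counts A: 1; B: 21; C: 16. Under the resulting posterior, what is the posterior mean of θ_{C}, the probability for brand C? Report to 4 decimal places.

The Dirichlet prior is conjugate to the Multinomial likelihood: each posterior αⱼ = prior αⱼ + observed count nⱼ.
Posterior concentration: (5.1, 26.3, 20.8), total = 52.2.
E[θ_{C}|data] = α_{C}/Σα = 20.8/52.2 = 0.3985.

0.3985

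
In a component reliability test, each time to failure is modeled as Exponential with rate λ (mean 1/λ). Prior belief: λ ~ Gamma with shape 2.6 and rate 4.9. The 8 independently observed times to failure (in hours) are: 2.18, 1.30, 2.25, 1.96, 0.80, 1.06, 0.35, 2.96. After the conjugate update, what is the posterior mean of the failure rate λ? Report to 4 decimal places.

0.5968

With a Gamma(shape α, rate β) prior on the exponential rate λ, the posterior after n observations with total T = Σxᵢ is Gamma(α+n, β+T).
Sum of observations T = 12.86 hours; n = 8.
Posterior: Gamma(2.6+8, 4.9+12.86) = Gamma(10.6, 17.76).
Posterior mean of λ = α/β = 10.6/17.76 = 0.5968.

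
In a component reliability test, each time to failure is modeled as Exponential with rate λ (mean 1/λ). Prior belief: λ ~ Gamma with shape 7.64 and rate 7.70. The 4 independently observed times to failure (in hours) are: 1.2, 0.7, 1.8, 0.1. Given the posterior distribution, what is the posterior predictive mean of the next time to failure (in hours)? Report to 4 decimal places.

With a Gamma(shape α, rate β) prior on the exponential rate λ, the posterior after n observations with total T = Σxᵢ is Gamma(α+n, β+T).
Sum of observations T = 3.8 hours; n = 4.
Posterior: Gamma(7.64+4, 7.70+3.8) = Gamma(11.64, 11.50).
The predictive distribution for the next observation is Lomax; its mean is β/(α−1) = 11.50/10.64 = 1.0808.

1.0808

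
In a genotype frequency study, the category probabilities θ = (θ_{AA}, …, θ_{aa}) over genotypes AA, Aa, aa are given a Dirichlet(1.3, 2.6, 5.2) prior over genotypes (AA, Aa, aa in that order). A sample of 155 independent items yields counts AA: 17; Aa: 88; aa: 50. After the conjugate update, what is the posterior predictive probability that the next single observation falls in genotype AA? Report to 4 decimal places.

0.1115

The Dirichlet prior is conjugate to the Multinomial likelihood: each posterior αⱼ = prior αⱼ + observed count nⱼ.
Posterior concentration: (18.3, 90.6, 55.2), total = 164.1.
P(next = AA | data) = α_{AA}/Σα = 0.1115.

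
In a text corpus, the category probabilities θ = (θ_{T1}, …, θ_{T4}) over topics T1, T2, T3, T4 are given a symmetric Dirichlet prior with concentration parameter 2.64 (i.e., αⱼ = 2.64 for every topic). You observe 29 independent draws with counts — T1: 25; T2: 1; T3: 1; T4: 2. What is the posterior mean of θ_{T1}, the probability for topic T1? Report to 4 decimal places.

0.6987

The Dirichlet prior is conjugate to the Multinomial likelihood: each posterior αⱼ = prior αⱼ + observed count nⱼ.
Posterior concentration: (27.64, 3.64, 3.64, 4.64), total = 39.56.
E[θ_{T1}|data] = α_{T1}/Σα = 27.64/39.56 = 0.6987.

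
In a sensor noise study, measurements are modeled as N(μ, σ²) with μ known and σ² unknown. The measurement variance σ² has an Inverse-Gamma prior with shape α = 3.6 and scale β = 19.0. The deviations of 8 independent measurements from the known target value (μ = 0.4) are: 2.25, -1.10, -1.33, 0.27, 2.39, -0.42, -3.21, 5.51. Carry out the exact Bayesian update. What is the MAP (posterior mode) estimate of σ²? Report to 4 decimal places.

With known mean μ and an Inverse-Gamma(α, β) prior on σ², the Normal likelihood is conjugate: posterior is Inv-Gamma(α + n/2, β + Σ(xᵢ−μ)²/2).
Σ(xᵢ−μ)² = (2.25)² + (-1.10)² + (-1.33)² + (0.27)² + (2.39)² + (-0.42)² + (-3.21)² + (5.51)² = 54.6670.
Posterior: Inv-Gamma(3.6 + 8/2, 19.0 + 54.6670/2) = Inv-Gamma(7.60, 46.33350).
Mode = β/(α+1) = 46.33350/8.60 = 5.3876.

5.3876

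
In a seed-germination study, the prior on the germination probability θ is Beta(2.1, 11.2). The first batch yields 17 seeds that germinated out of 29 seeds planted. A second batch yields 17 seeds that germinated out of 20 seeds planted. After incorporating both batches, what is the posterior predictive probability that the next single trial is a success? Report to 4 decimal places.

0.5795

The Beta prior is conjugate to a Binomial/Bernoulli likelihood; the update adds successes to α and failures to β.
After batch 1: Beta(2.1+17, 11.2+12) = Beta(19.1, 23.2).
After batch 2: Beta(19.1+17, 23.2+3) = Beta(36.1, 26.2).
For a single future Bernoulli trial, P(success | data) = α/(α+β) = 0.5795.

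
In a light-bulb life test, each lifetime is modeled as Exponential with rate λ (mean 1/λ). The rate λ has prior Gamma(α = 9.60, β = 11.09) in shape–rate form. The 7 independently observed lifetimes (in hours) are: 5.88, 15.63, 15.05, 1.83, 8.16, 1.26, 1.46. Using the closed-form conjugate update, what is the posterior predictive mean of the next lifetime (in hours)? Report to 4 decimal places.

3.8692

With a Gamma(shape α, rate β) prior on the exponential rate λ, the posterior after n observations with total T = Σxᵢ is Gamma(α+n, β+T).
Sum of observations T = 49.27 hours; n = 7.
Posterior: Gamma(9.60+7, 11.09+49.27) = Gamma(16.60, 60.36).
The predictive distribution for the next observation is Lomax; its mean is β/(α−1) = 60.36/15.60 = 3.8692.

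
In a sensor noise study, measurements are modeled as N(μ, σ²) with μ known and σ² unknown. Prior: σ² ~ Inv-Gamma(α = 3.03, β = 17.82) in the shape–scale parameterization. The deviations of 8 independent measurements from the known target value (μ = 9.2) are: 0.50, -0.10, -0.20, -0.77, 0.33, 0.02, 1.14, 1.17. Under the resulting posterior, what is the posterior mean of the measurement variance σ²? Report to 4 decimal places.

With known mean μ and an Inverse-Gamma(α, β) prior on σ², the Normal likelihood is conjugate: posterior is Inv-Gamma(α + n/2, β + Σ(xᵢ−μ)²/2).
Σ(xᵢ−μ)² = (0.50)² + (-0.10)² + (-0.20)² + (-0.77)² + (0.33)² + (0.02)² + (1.14)² + (1.17)² = 3.6707.
Posterior: Inv-Gamma(3.03 + 8/2, 17.82 + 3.6707/2) = Inv-Gamma(7.03, 19.65535).
E[σ²|data] = β/(α−1) = 19.65535/6.03 = 3.2596.

3.2596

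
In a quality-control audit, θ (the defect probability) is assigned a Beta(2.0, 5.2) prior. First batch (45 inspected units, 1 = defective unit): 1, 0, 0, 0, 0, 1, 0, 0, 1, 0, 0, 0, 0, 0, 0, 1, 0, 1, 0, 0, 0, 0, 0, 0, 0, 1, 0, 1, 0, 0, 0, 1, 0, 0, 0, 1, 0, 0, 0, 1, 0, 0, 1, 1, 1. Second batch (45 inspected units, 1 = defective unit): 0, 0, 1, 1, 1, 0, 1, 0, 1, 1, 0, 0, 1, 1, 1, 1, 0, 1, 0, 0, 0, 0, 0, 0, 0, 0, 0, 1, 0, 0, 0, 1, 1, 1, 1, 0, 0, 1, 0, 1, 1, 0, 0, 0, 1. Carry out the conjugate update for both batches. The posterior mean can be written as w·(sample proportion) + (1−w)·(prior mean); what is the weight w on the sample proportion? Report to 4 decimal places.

0.9259

The Beta prior is conjugate to a Binomial/Bernoulli likelihood; the update adds successes to α and failures to β.
Total number of inspected units: n = 45 + 45 = 90.
Posterior mean = (α₀+k)/(α₀+β₀+n) = [n/(α₀+β₀+n)]·(k/n) + [(α₀+β₀)/(α₀+β₀+n)]·α₀/(α₀+β₀), so only n and the prior enter the weight.
The weight on the data is w = n/(α₀+β₀+n) = 90/(2.0+5.2+90) = 90/97.2 = 0.9259.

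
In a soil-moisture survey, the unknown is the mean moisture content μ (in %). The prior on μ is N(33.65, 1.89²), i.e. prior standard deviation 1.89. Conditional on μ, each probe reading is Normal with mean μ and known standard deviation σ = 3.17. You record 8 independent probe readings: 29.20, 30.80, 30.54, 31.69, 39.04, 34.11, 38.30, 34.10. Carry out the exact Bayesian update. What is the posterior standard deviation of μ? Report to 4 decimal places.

0.9640

For Normal data with known variance σ², a Normal(μ₀, σ₀²) prior on μ is conjugate. Posterior precision = 1/σ₀² + n/σ²; posterior mean is the precision-weighted average of μ₀ and x̄.
σ₀² = 1.89² = 3.5721, σ² = 3.17² = 10.0489; σ² + n·σ₀² = 10.0489 + 8·3.5721 = 38.6257.
Posterior precision = 1/σ₀² + n/σ² = 1/3.5721 + 8/10.0489 = (σ² + n·σ₀²)/(σ₀²σ²) = 38.6257/(3.5721·10.0489); posterior variance σₙ² = σ₀²σ²/(σ² + n·σ₀²) = 3.5721·10.0489/38.6257 = 0.929321.
Posterior SD = √σₙ² = √(3.5721·10.0489/38.6257) = 0.9640.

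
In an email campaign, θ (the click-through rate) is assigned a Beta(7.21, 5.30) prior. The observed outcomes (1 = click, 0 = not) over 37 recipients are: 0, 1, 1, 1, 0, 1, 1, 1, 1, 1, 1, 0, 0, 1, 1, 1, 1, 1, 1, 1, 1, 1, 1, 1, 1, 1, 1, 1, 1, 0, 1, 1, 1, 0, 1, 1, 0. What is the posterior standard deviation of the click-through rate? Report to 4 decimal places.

The Beta prior is conjugate to a Binomial/Bernoulli likelihood; the update adds successes to α and failures to β.
Posterior: Beta(α+k, β+n−k) = Beta(7.21+30, 5.30+7) = Beta(37.21, 12.30).
Var = αβ/((α+β)²(α+β+1)) = 37.21·12.30/(49.51²·50.51) = 0.00369659; SD = √0.00369659 = 0.0608.

0.0608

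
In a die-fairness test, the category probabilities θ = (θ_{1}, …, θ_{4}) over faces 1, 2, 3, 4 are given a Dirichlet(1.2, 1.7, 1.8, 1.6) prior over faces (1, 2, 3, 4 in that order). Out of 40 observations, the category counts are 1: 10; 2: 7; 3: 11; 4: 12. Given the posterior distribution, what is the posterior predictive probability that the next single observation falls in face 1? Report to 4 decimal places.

The Dirichlet prior is conjugate to the Multinomial likelihood: each posterior αⱼ = prior αⱼ + observed count nⱼ.
Posterior concentration: (11.2, 8.7, 12.8, 13.6), total = 46.3.
P(next = 1 | data) = α_{1}/Σα = 0.2419.

0.2419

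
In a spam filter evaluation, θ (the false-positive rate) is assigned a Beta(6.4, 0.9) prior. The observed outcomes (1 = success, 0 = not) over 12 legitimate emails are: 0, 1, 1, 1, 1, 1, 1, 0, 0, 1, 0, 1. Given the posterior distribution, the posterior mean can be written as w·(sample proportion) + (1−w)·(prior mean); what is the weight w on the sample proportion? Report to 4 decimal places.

0.6218

The Beta prior is conjugate to a Binomial/Bernoulli likelihood; the update adds successes to α and failures to β.
Posterior mean = (α₀+k)/(α₀+β₀+n) = [n/(α₀+β₀+n)]·(k/n) + [(α₀+β₀)/(α₀+β₀+n)]·α₀/(α₀+β₀), so only n and the prior enter the weight.
The weight on the data is w = n/(α₀+β₀+n) = 12/(6.4+0.9+12) = 12/19.3 = 0.6218.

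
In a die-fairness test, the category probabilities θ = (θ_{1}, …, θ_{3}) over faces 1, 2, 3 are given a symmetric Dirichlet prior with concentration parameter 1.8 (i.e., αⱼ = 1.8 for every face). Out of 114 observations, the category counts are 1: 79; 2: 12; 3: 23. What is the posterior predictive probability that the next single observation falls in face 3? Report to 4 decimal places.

The Dirichlet prior is conjugate to the Multinomial likelihood: each posterior αⱼ = prior αⱼ + observed count nⱼ.
Posterior concentration: (80.8, 13.8, 24.8), total = 119.4.
P(next = 3 | data) = α_{3}/Σα = 0.2077.

0.2077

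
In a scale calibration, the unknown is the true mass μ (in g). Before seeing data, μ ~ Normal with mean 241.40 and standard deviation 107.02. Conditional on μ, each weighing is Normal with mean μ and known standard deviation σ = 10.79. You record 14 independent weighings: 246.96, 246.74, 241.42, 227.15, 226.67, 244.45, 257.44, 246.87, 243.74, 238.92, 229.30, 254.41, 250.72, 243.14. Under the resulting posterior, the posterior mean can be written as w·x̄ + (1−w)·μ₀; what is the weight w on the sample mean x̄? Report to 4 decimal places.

For Normal data with known variance σ², a Normal(μ₀, σ₀²) prior on μ is conjugate. Posterior precision = 1/σ₀² + n/σ²; posterior mean is the precision-weighted average of μ₀ and x̄.
σ₀² = 107.02² = 11453.2804, σ² = 10.79² = 116.4241. Prior precision 1/σ₀² = 1/11453.2804; data precision n/σ² = 14/116.4241.
w = (n/σ²)/(1/σ₀² + n/σ²) = n·σ₀²/(σ² + n·σ₀²) = 14·11453.2804/(116.4241 + 14·11453.2804) = 160345.9256/160462.3497 = 0.9993.

0.9993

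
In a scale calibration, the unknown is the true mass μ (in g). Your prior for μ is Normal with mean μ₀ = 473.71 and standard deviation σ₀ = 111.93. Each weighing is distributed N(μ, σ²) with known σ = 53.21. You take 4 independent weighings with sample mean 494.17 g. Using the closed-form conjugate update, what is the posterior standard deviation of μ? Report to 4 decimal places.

For Normal data with known variance σ², a Normal(μ₀, σ₀²) prior on μ is conjugate. Posterior precision = 1/σ₀² + n/σ²; posterior mean is the precision-weighted average of μ₀ and x̄.
σ₀² = 111.93² = 12528.3249, σ² = 53.21² = 2831.3041; σ² + n·σ₀² = 2831.3041 + 4·12528.3249 = 52944.6037.
Posterior precision = 1/σ₀² + n/σ² = 1/12528.3249 + 4/2831.3041 = (σ² + n·σ₀²)/(σ₀²σ²) = 52944.6037/(12528.3249·2831.3041); posterior variance σₙ² = σ₀²σ²/(σ² + n·σ₀²) = 12528.3249·2831.3041/52944.6037 = 669.973806.
Posterior SD = √σₙ² = √(12528.3249·2831.3041/52944.6037) = 25.8839.

25.8839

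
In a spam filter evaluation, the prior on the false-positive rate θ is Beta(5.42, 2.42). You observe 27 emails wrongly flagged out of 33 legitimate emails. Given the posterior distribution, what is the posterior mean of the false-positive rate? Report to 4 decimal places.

0.7938

The Beta prior is conjugate to a Binomial/Bernoulli likelihood; the update adds successes to α and failures to β.
Posterior: Beta(α+k, β+n−k) = Beta(5.42+27, 2.42+6) = Beta(32.42, 8.42).
Posterior mean = α/(α+β) = 32.42/40.84 = 0.7938.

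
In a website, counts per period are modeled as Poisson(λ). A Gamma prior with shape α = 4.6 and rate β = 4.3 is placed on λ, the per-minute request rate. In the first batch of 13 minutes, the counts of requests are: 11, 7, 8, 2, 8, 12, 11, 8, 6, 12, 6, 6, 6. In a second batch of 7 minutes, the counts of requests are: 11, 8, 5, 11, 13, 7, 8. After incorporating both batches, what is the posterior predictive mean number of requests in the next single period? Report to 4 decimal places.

7.0206

With a Gamma(shape α, rate β) prior, the Poisson likelihood is conjugate: the posterior is Gamma(α + ΣXᵢ, β + n).
Batch 1: sum of counts S = 103 over n = 13 minutes.
After batch 1: Gamma(α+S, β+n) = Gamma(4.6+103, 4.3+13) = Gamma(107.6, 17.3).
Batch 2: sum of counts S = 63 over n = 7 minutes.
After batch 2: Gamma(α+S, β+n) = Gamma(107.6+63, 17.3+7) = Gamma(170.6, 24.3).
The predictive distribution for one future period is NegBinom with mean α/β = 7.0206.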